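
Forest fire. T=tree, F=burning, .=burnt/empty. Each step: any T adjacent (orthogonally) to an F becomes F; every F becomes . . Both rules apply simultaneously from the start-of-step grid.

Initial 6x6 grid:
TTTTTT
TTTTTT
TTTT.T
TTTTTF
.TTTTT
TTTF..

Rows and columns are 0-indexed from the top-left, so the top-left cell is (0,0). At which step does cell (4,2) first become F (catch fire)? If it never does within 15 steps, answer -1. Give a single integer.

Step 1: cell (4,2)='T' (+5 fires, +2 burnt)
Step 2: cell (4,2)='F' (+5 fires, +5 burnt)
  -> target ignites at step 2
Step 3: cell (4,2)='.' (+6 fires, +5 burnt)
Step 4: cell (4,2)='.' (+4 fires, +6 burnt)
Step 5: cell (4,2)='.' (+4 fires, +4 burnt)
Step 6: cell (4,2)='.' (+3 fires, +4 burnt)
Step 7: cell (4,2)='.' (+2 fires, +3 burnt)
Step 8: cell (4,2)='.' (+1 fires, +2 burnt)
Step 9: cell (4,2)='.' (+0 fires, +1 burnt)
  fire out at step 9

2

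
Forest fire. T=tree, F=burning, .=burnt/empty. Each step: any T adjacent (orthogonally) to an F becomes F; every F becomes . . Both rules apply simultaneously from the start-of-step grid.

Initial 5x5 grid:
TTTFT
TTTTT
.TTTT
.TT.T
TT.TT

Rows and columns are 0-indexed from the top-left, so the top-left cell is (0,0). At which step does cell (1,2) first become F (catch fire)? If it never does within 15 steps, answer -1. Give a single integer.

Step 1: cell (1,2)='T' (+3 fires, +1 burnt)
Step 2: cell (1,2)='F' (+4 fires, +3 burnt)
  -> target ignites at step 2
Step 3: cell (1,2)='.' (+4 fires, +4 burnt)
Step 4: cell (1,2)='.' (+4 fires, +4 burnt)
Step 5: cell (1,2)='.' (+2 fires, +4 burnt)
Step 6: cell (1,2)='.' (+2 fires, +2 burnt)
Step 7: cell (1,2)='.' (+1 fires, +2 burnt)
Step 8: cell (1,2)='.' (+0 fires, +1 burnt)
  fire out at step 8

2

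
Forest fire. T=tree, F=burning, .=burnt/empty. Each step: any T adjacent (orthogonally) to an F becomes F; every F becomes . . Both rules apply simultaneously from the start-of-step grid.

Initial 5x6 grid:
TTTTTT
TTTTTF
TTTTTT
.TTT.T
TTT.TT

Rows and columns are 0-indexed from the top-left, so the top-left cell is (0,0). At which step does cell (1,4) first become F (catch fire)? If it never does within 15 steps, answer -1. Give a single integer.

Step 1: cell (1,4)='F' (+3 fires, +1 burnt)
  -> target ignites at step 1
Step 2: cell (1,4)='.' (+4 fires, +3 burnt)
Step 3: cell (1,4)='.' (+4 fires, +4 burnt)
Step 4: cell (1,4)='.' (+5 fires, +4 burnt)
Step 5: cell (1,4)='.' (+4 fires, +5 burnt)
Step 6: cell (1,4)='.' (+4 fires, +4 burnt)
Step 7: cell (1,4)='.' (+1 fires, +4 burnt)
Step 8: cell (1,4)='.' (+1 fires, +1 burnt)
Step 9: cell (1,4)='.' (+0 fires, +1 burnt)
  fire out at step 9

1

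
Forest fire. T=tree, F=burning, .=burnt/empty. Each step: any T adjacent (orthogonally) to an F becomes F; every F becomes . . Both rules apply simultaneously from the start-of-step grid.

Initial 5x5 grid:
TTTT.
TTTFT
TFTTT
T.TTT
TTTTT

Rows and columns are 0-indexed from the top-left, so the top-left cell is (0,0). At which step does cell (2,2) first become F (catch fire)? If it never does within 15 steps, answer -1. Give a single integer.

Step 1: cell (2,2)='F' (+7 fires, +2 burnt)
  -> target ignites at step 1
Step 2: cell (2,2)='.' (+7 fires, +7 burnt)
Step 3: cell (2,2)='.' (+5 fires, +7 burnt)
Step 4: cell (2,2)='.' (+2 fires, +5 burnt)
Step 5: cell (2,2)='.' (+0 fires, +2 burnt)
  fire out at step 5

1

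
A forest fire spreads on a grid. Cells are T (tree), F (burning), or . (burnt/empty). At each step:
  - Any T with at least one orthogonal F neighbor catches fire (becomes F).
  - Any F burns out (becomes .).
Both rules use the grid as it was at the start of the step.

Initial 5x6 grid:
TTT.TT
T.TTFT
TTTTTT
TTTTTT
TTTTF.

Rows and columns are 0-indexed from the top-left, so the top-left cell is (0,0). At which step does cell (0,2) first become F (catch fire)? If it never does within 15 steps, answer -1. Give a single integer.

Step 1: cell (0,2)='T' (+6 fires, +2 burnt)
Step 2: cell (0,2)='T' (+7 fires, +6 burnt)
Step 3: cell (0,2)='F' (+4 fires, +7 burnt)
  -> target ignites at step 3
Step 4: cell (0,2)='.' (+4 fires, +4 burnt)
Step 5: cell (0,2)='.' (+3 fires, +4 burnt)
Step 6: cell (0,2)='.' (+1 fires, +3 burnt)
Step 7: cell (0,2)='.' (+0 fires, +1 burnt)
  fire out at step 7

3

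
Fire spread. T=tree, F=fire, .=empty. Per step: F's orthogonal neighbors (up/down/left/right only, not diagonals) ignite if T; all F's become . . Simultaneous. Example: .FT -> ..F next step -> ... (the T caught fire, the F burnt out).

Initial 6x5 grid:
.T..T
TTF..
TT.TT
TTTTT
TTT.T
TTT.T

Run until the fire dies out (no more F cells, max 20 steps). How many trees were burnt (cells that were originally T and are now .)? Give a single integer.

Answer: 20

Derivation:
Step 1: +1 fires, +1 burnt (F count now 1)
Step 2: +3 fires, +1 burnt (F count now 3)
Step 3: +2 fires, +3 burnt (F count now 2)
Step 4: +3 fires, +2 burnt (F count now 3)
Step 5: +4 fires, +3 burnt (F count now 4)
Step 6: +4 fires, +4 burnt (F count now 4)
Step 7: +2 fires, +4 burnt (F count now 2)
Step 8: +1 fires, +2 burnt (F count now 1)
Step 9: +0 fires, +1 burnt (F count now 0)
Fire out after step 9
Initially T: 21, now '.': 29
Total burnt (originally-T cells now '.'): 20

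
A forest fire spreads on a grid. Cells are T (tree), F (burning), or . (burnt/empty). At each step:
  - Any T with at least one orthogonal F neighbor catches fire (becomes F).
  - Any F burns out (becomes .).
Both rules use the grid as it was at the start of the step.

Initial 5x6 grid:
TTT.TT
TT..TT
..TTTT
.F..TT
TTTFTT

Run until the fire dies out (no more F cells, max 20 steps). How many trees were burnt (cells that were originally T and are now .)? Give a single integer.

Step 1: +3 fires, +2 burnt (F count now 3)
Step 2: +3 fires, +3 burnt (F count now 3)
Step 3: +2 fires, +3 burnt (F count now 2)
Step 4: +3 fires, +2 burnt (F count now 3)
Step 5: +3 fires, +3 burnt (F count now 3)
Step 6: +1 fires, +3 burnt (F count now 1)
Step 7: +0 fires, +1 burnt (F count now 0)
Fire out after step 7
Initially T: 20, now '.': 25
Total burnt (originally-T cells now '.'): 15

Answer: 15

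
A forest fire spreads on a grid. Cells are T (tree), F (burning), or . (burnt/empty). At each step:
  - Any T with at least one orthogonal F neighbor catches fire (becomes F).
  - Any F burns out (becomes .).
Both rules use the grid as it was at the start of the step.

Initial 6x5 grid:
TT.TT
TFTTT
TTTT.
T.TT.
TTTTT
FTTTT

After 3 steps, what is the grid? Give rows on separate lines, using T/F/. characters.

Step 1: 6 trees catch fire, 2 burn out
  TF.TT
  F.FTT
  TFTT.
  T.TT.
  FTTTT
  .FTTT
Step 2: 7 trees catch fire, 6 burn out
  F..TT
  ...FT
  F.FT.
  F.TT.
  .FTTT
  ..FTT
Step 3: 6 trees catch fire, 7 burn out
  ...FT
  ....F
  ...F.
  ..FT.
  ..FTT
  ...FT

...FT
....F
...F.
..FT.
..FTT
...FT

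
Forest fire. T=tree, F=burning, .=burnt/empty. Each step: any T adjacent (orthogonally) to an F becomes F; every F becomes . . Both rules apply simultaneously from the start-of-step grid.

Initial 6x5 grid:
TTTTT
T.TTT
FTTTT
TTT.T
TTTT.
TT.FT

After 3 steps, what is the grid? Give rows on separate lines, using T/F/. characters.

Step 1: 5 trees catch fire, 2 burn out
  TTTTT
  F.TTT
  .FTTT
  FTT.T
  TTTF.
  TT..F
Step 2: 5 trees catch fire, 5 burn out
  FTTTT
  ..TTT
  ..FTT
  .FT.T
  FTF..
  TT...
Step 3: 6 trees catch fire, 5 burn out
  .FTTT
  ..FTT
  ...FT
  ..F.T
  .F...
  FT...

.FTTT
..FTT
...FT
..F.T
.F...
FT...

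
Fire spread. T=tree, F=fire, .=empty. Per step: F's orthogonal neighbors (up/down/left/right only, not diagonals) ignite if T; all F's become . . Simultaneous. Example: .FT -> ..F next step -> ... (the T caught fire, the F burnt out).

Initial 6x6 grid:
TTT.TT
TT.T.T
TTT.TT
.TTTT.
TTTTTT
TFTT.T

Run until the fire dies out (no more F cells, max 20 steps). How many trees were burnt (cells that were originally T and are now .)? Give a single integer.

Answer: 27

Derivation:
Step 1: +3 fires, +1 burnt (F count now 3)
Step 2: +4 fires, +3 burnt (F count now 4)
Step 3: +3 fires, +4 burnt (F count now 3)
Step 4: +5 fires, +3 burnt (F count now 5)
Step 5: +4 fires, +5 burnt (F count now 4)
Step 6: +4 fires, +4 burnt (F count now 4)
Step 7: +1 fires, +4 burnt (F count now 1)
Step 8: +1 fires, +1 burnt (F count now 1)
Step 9: +1 fires, +1 burnt (F count now 1)
Step 10: +1 fires, +1 burnt (F count now 1)
Step 11: +0 fires, +1 burnt (F count now 0)
Fire out after step 11
Initially T: 28, now '.': 35
Total burnt (originally-T cells now '.'): 27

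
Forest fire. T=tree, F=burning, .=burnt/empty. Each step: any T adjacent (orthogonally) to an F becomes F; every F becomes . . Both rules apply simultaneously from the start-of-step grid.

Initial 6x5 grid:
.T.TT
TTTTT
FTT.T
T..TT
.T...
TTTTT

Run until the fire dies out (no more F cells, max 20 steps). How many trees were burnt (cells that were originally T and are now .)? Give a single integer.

Step 1: +3 fires, +1 burnt (F count now 3)
Step 2: +2 fires, +3 burnt (F count now 2)
Step 3: +2 fires, +2 burnt (F count now 2)
Step 4: +1 fires, +2 burnt (F count now 1)
Step 5: +2 fires, +1 burnt (F count now 2)
Step 6: +2 fires, +2 burnt (F count now 2)
Step 7: +1 fires, +2 burnt (F count now 1)
Step 8: +1 fires, +1 burnt (F count now 1)
Step 9: +0 fires, +1 burnt (F count now 0)
Fire out after step 9
Initially T: 20, now '.': 24
Total burnt (originally-T cells now '.'): 14

Answer: 14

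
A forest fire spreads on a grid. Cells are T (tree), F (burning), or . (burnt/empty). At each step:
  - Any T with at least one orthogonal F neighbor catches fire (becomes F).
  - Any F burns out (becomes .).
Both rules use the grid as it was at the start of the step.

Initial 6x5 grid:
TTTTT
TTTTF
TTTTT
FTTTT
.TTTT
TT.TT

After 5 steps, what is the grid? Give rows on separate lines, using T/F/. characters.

Step 1: 5 trees catch fire, 2 burn out
  TTTTF
  TTTF.
  FTTTF
  .FTTT
  .TTTT
  TT.TT
Step 2: 8 trees catch fire, 5 burn out
  TTTF.
  FTF..
  .FTF.
  ..FTF
  .FTTT
  TT.TT
Step 3: 8 trees catch fire, 8 burn out
  FTF..
  .F...
  ..F..
  ...F.
  ..FTF
  TF.TT
Step 4: 4 trees catch fire, 8 burn out
  .F...
  .....
  .....
  .....
  ...F.
  F..TF
Step 5: 1 trees catch fire, 4 burn out
  .....
  .....
  .....
  .....
  .....
  ...F.

.....
.....
.....
.....
.....
...F.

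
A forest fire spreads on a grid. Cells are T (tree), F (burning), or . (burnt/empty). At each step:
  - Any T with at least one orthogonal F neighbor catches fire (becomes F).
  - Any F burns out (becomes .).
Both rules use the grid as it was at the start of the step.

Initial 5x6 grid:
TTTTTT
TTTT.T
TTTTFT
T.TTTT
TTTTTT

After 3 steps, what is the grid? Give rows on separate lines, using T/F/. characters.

Step 1: 3 trees catch fire, 1 burn out
  TTTTTT
  TTTT.T
  TTTF.F
  T.TTFT
  TTTTTT
Step 2: 6 trees catch fire, 3 burn out
  TTTTTT
  TTTF.F
  TTF...
  T.TF.F
  TTTTFT
Step 3: 7 trees catch fire, 6 burn out
  TTTFTF
  TTF...
  TF....
  T.F...
  TTTF.F

TTTFTF
TTF...
TF....
T.F...
TTTF.F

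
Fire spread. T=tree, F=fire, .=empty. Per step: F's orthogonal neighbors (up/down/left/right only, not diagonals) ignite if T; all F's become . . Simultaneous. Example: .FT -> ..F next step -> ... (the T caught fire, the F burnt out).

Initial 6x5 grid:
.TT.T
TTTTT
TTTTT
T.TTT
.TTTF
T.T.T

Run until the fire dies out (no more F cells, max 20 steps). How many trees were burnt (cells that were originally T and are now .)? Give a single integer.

Step 1: +3 fires, +1 burnt (F count now 3)
Step 2: +3 fires, +3 burnt (F count now 3)
Step 3: +5 fires, +3 burnt (F count now 5)
Step 4: +3 fires, +5 burnt (F count now 3)
Step 5: +2 fires, +3 burnt (F count now 2)
Step 6: +3 fires, +2 burnt (F count now 3)
Step 7: +3 fires, +3 burnt (F count now 3)
Step 8: +0 fires, +3 burnt (F count now 0)
Fire out after step 8
Initially T: 23, now '.': 29
Total burnt (originally-T cells now '.'): 22

Answer: 22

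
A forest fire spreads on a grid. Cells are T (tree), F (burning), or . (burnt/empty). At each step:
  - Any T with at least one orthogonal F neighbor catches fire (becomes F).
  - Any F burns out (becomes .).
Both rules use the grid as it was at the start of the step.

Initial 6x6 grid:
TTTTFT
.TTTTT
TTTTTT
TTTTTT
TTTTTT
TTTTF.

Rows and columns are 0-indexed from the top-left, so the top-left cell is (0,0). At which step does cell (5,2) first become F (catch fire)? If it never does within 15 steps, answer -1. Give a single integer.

Step 1: cell (5,2)='T' (+5 fires, +2 burnt)
Step 2: cell (5,2)='F' (+8 fires, +5 burnt)
  -> target ignites at step 2
Step 3: cell (5,2)='.' (+8 fires, +8 burnt)
Step 4: cell (5,2)='.' (+6 fires, +8 burnt)
Step 5: cell (5,2)='.' (+3 fires, +6 burnt)
Step 6: cell (5,2)='.' (+2 fires, +3 burnt)
Step 7: cell (5,2)='.' (+0 fires, +2 burnt)
  fire out at step 7

2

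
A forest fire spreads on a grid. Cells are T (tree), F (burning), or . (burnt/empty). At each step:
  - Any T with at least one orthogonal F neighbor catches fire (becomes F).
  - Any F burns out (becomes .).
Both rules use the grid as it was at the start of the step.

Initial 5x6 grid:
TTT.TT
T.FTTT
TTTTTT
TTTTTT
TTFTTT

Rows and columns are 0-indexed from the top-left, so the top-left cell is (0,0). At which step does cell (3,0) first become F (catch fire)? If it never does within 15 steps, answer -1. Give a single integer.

Step 1: cell (3,0)='T' (+6 fires, +2 burnt)
Step 2: cell (3,0)='T' (+8 fires, +6 burnt)
Step 3: cell (3,0)='F' (+8 fires, +8 burnt)
  -> target ignites at step 3
Step 4: cell (3,0)='.' (+4 fires, +8 burnt)
Step 5: cell (3,0)='.' (+0 fires, +4 burnt)
  fire out at step 5

3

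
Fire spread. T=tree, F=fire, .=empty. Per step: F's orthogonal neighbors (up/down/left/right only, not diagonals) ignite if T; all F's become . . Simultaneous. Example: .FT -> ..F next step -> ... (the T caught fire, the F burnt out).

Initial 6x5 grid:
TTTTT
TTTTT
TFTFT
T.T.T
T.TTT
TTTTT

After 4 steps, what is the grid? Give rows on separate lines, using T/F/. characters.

Step 1: 5 trees catch fire, 2 burn out
  TTTTT
  TFTFT
  F.F.F
  T.T.T
  T.TTT
  TTTTT
Step 2: 8 trees catch fire, 5 burn out
  TFTFT
  F.F.F
  .....
  F.F.F
  T.TTT
  TTTTT
Step 3: 6 trees catch fire, 8 burn out
  F.F.F
  .....
  .....
  .....
  F.FTF
  TTTTT
Step 4: 4 trees catch fire, 6 burn out
  .....
  .....
  .....
  .....
  ...F.
  FTFTF

.....
.....
.....
.....
...F.
FTFTF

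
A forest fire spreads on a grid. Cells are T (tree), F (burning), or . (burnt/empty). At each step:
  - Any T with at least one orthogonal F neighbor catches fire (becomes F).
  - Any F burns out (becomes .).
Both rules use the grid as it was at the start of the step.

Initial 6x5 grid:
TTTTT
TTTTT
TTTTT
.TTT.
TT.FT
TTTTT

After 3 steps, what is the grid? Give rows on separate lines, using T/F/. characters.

Step 1: 3 trees catch fire, 1 burn out
  TTTTT
  TTTTT
  TTTTT
  .TTF.
  TT..F
  TTTFT
Step 2: 4 trees catch fire, 3 burn out
  TTTTT
  TTTTT
  TTTFT
  .TF..
  TT...
  TTF.F
Step 3: 5 trees catch fire, 4 burn out
  TTTTT
  TTTFT
  TTF.F
  .F...
  TT...
  TF...

TTTTT
TTTFT
TTF.F
.F...
TT...
TF...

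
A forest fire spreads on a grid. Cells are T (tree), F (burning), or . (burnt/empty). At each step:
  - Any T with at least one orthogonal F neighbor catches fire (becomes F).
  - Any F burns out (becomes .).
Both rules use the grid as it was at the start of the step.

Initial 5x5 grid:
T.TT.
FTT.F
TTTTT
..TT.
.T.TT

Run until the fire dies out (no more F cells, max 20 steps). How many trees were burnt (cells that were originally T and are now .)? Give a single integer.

Step 1: +4 fires, +2 burnt (F count now 4)
Step 2: +3 fires, +4 burnt (F count now 3)
Step 3: +3 fires, +3 burnt (F count now 3)
Step 4: +3 fires, +3 burnt (F count now 3)
Step 5: +1 fires, +3 burnt (F count now 1)
Step 6: +0 fires, +1 burnt (F count now 0)
Fire out after step 6
Initially T: 15, now '.': 24
Total burnt (originally-T cells now '.'): 14

Answer: 14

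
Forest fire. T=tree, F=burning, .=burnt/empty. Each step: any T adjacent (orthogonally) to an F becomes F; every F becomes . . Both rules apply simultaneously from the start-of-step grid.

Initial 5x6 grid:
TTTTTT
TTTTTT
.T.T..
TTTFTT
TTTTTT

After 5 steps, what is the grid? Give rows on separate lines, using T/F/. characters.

Step 1: 4 trees catch fire, 1 burn out
  TTTTTT
  TTTTTT
  .T.F..
  TTF.FT
  TTTFTT
Step 2: 5 trees catch fire, 4 burn out
  TTTTTT
  TTTFTT
  .T....
  TF...F
  TTF.FT
Step 3: 7 trees catch fire, 5 burn out
  TTTFTT
  TTF.FT
  .F....
  F.....
  TF...F
Step 4: 5 trees catch fire, 7 burn out
  TTF.FT
  TF...F
  ......
  ......
  F.....
Step 5: 3 trees catch fire, 5 burn out
  TF...F
  F.....
  ......
  ......
  ......

TF...F
F.....
......
......
......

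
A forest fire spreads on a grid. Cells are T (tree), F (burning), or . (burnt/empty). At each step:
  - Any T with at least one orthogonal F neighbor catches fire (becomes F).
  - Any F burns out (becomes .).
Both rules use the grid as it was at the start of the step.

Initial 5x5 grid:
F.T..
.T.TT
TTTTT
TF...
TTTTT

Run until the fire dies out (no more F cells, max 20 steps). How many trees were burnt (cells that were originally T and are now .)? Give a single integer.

Step 1: +3 fires, +2 burnt (F count now 3)
Step 2: +5 fires, +3 burnt (F count now 5)
Step 3: +2 fires, +5 burnt (F count now 2)
Step 4: +3 fires, +2 burnt (F count now 3)
Step 5: +1 fires, +3 burnt (F count now 1)
Step 6: +0 fires, +1 burnt (F count now 0)
Fire out after step 6
Initially T: 15, now '.': 24
Total burnt (originally-T cells now '.'): 14

Answer: 14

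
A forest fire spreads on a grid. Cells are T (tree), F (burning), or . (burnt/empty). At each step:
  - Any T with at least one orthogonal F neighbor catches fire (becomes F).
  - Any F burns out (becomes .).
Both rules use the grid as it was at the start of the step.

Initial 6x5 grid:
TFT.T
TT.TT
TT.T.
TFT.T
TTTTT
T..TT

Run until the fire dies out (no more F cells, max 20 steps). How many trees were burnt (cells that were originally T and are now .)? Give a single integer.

Answer: 17

Derivation:
Step 1: +7 fires, +2 burnt (F count now 7)
Step 2: +4 fires, +7 burnt (F count now 4)
Step 3: +2 fires, +4 burnt (F count now 2)
Step 4: +2 fires, +2 burnt (F count now 2)
Step 5: +2 fires, +2 burnt (F count now 2)
Step 6: +0 fires, +2 burnt (F count now 0)
Fire out after step 6
Initially T: 21, now '.': 26
Total burnt (originally-T cells now '.'): 17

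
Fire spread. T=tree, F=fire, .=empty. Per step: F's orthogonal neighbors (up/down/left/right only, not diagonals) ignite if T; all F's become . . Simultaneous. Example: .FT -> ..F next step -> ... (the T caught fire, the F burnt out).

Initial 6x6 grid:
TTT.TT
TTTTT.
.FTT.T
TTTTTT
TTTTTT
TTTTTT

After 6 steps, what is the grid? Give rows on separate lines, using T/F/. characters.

Step 1: 3 trees catch fire, 1 burn out
  TTT.TT
  TFTTT.
  ..FT.T
  TFTTTT
  TTTTTT
  TTTTTT
Step 2: 7 trees catch fire, 3 burn out
  TFT.TT
  F.FTT.
  ...F.T
  F.FTTT
  TFTTTT
  TTTTTT
Step 3: 7 trees catch fire, 7 burn out
  F.F.TT
  ...FT.
  .....T
  ...FTT
  F.FTTT
  TFTTTT
Step 4: 5 trees catch fire, 7 burn out
  ....TT
  ....F.
  .....T
  ....FT
  ...FTT
  F.FTTT
Step 5: 4 trees catch fire, 5 burn out
  ....FT
  ......
  .....T
  .....F
  ....FT
  ...FTT
Step 6: 4 trees catch fire, 4 burn out
  .....F
  ......
  .....F
  ......
  .....F
  ....FT

.....F
......
.....F
......
.....F
....FT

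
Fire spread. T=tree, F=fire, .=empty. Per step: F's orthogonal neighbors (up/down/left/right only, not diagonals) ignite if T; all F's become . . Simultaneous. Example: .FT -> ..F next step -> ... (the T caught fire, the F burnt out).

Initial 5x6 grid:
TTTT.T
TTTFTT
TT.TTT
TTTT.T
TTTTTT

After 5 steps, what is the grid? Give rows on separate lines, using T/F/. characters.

Step 1: 4 trees catch fire, 1 burn out
  TTTF.T
  TTF.FT
  TT.FTT
  TTTT.T
  TTTTTT
Step 2: 5 trees catch fire, 4 burn out
  TTF..T
  TF...F
  TT..FT
  TTTF.T
  TTTTTT
Step 3: 7 trees catch fire, 5 burn out
  TF...F
  F.....
  TF...F
  TTF..T
  TTTFTT
Step 4: 6 trees catch fire, 7 burn out
  F.....
  ......
  F.....
  TF...F
  TTF.FT
Step 5: 3 trees catch fire, 6 burn out
  ......
  ......
  ......
  F.....
  TF...F

......
......
......
F.....
TF...F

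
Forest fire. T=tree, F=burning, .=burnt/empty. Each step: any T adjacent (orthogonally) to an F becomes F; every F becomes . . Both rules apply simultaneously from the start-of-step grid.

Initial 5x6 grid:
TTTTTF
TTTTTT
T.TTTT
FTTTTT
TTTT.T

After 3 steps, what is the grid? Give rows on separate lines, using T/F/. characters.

Step 1: 5 trees catch fire, 2 burn out
  TTTTF.
  TTTTTF
  F.TTTT
  .FTTTT
  FTTT.T
Step 2: 6 trees catch fire, 5 burn out
  TTTF..
  FTTTF.
  ..TTTF
  ..FTTT
  .FTT.T
Step 3: 9 trees catch fire, 6 burn out
  FTF...
  .FTF..
  ..FTF.
  ...FTF
  ..FT.T

FTF...
.FTF..
..FTF.
...FTF
..FT.T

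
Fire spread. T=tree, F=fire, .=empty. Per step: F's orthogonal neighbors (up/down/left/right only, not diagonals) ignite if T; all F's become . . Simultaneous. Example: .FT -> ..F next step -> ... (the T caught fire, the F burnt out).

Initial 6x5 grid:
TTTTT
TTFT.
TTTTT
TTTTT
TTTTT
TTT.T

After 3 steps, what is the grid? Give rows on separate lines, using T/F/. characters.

Step 1: 4 trees catch fire, 1 burn out
  TTFTT
  TF.F.
  TTFTT
  TTTTT
  TTTTT
  TTT.T
Step 2: 6 trees catch fire, 4 burn out
  TF.FT
  F....
  TF.FT
  TTFTT
  TTTTT
  TTT.T
Step 3: 7 trees catch fire, 6 burn out
  F...F
  .....
  F...F
  TF.FT
  TTFTT
  TTT.T

F...F
.....
F...F
TF.FT
TTFTT
TTT.T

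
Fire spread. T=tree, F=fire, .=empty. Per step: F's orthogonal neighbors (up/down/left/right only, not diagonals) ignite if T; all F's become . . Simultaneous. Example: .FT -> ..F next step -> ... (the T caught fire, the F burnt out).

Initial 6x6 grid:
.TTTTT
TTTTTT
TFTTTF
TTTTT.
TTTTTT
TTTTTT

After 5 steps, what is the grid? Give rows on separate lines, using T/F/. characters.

Step 1: 6 trees catch fire, 2 burn out
  .TTTTT
  TFTTTF
  F.FTF.
  TFTTT.
  TTTTTT
  TTTTTT
Step 2: 10 trees catch fire, 6 burn out
  .FTTTF
  F.FTF.
  ...F..
  F.FTF.
  TFTTTT
  TTTTTT
Step 3: 8 trees catch fire, 10 burn out
  ..FTF.
  ...F..
  ......
  ...F..
  F.FTFT
  TFTTTT
Step 4: 6 trees catch fire, 8 burn out
  ...F..
  ......
  ......
  ......
  ...F.F
  F.FTFT
Step 5: 2 trees catch fire, 6 burn out
  ......
  ......
  ......
  ......
  ......
  ...F.F

......
......
......
......
......
...F.F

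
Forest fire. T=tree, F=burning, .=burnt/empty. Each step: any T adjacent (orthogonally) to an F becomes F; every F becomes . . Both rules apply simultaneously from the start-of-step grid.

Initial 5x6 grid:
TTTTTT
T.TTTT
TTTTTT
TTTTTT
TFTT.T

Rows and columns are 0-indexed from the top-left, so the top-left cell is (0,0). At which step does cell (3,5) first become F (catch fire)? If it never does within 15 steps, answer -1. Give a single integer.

Step 1: cell (3,5)='T' (+3 fires, +1 burnt)
Step 2: cell (3,5)='T' (+4 fires, +3 burnt)
Step 3: cell (3,5)='T' (+3 fires, +4 burnt)
Step 4: cell (3,5)='T' (+4 fires, +3 burnt)
Step 5: cell (3,5)='F' (+5 fires, +4 burnt)
  -> target ignites at step 5
Step 6: cell (3,5)='.' (+5 fires, +5 burnt)
Step 7: cell (3,5)='.' (+2 fires, +5 burnt)
Step 8: cell (3,5)='.' (+1 fires, +2 burnt)
Step 9: cell (3,5)='.' (+0 fires, +1 burnt)
  fire out at step 9

5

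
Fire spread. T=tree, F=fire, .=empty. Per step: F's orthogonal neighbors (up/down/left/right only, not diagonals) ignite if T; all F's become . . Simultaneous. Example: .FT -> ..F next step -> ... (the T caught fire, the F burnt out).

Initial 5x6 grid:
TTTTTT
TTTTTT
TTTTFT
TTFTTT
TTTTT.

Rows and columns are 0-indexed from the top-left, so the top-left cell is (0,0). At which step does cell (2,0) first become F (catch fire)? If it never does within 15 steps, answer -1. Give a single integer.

Step 1: cell (2,0)='T' (+8 fires, +2 burnt)
Step 2: cell (2,0)='T' (+10 fires, +8 burnt)
Step 3: cell (2,0)='F' (+6 fires, +10 burnt)
  -> target ignites at step 3
Step 4: cell (2,0)='.' (+2 fires, +6 burnt)
Step 5: cell (2,0)='.' (+1 fires, +2 burnt)
Step 6: cell (2,0)='.' (+0 fires, +1 burnt)
  fire out at step 6

3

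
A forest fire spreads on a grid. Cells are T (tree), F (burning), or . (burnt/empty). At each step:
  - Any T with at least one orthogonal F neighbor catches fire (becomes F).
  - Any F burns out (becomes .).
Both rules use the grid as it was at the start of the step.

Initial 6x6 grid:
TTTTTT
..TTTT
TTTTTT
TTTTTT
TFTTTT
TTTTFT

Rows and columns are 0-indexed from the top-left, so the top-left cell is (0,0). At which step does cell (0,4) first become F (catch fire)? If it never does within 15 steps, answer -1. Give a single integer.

Step 1: cell (0,4)='T' (+7 fires, +2 burnt)
Step 2: cell (0,4)='T' (+8 fires, +7 burnt)
Step 3: cell (0,4)='T' (+5 fires, +8 burnt)
Step 4: cell (0,4)='T' (+4 fires, +5 burnt)
Step 5: cell (0,4)='F' (+4 fires, +4 burnt)
  -> target ignites at step 5
Step 6: cell (0,4)='.' (+3 fires, +4 burnt)
Step 7: cell (0,4)='.' (+1 fires, +3 burnt)
Step 8: cell (0,4)='.' (+0 fires, +1 burnt)
  fire out at step 8

5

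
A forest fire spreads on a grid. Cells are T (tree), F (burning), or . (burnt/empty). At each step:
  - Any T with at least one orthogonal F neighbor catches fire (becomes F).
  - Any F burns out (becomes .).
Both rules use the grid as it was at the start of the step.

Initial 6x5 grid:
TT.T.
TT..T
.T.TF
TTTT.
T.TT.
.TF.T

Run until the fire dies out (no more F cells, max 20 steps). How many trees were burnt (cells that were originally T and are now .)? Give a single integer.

Answer: 15

Derivation:
Step 1: +4 fires, +2 burnt (F count now 4)
Step 2: +3 fires, +4 burnt (F count now 3)
Step 3: +1 fires, +3 burnt (F count now 1)
Step 4: +2 fires, +1 burnt (F count now 2)
Step 5: +2 fires, +2 burnt (F count now 2)
Step 6: +2 fires, +2 burnt (F count now 2)
Step 7: +1 fires, +2 burnt (F count now 1)
Step 8: +0 fires, +1 burnt (F count now 0)
Fire out after step 8
Initially T: 17, now '.': 28
Total burnt (originally-T cells now '.'): 15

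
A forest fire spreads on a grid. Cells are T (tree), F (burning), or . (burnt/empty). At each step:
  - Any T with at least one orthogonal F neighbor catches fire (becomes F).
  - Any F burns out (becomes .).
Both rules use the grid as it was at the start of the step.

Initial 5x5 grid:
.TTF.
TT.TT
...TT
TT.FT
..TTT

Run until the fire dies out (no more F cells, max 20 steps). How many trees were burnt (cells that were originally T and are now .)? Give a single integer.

Answer: 12

Derivation:
Step 1: +5 fires, +2 burnt (F count now 5)
Step 2: +5 fires, +5 burnt (F count now 5)
Step 3: +1 fires, +5 burnt (F count now 1)
Step 4: +1 fires, +1 burnt (F count now 1)
Step 5: +0 fires, +1 burnt (F count now 0)
Fire out after step 5
Initially T: 14, now '.': 23
Total burnt (originally-T cells now '.'): 12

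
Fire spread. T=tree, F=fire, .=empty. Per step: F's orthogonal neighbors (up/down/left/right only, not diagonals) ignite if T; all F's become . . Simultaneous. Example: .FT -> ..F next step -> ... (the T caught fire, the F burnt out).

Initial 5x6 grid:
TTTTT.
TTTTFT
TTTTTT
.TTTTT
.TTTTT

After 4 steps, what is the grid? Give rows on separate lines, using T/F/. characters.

Step 1: 4 trees catch fire, 1 burn out
  TTTTF.
  TTTF.F
  TTTTFT
  .TTTTT
  .TTTTT
Step 2: 5 trees catch fire, 4 burn out
  TTTF..
  TTF...
  TTTF.F
  .TTTFT
  .TTTTT
Step 3: 6 trees catch fire, 5 burn out
  TTF...
  TF....
  TTF...
  .TTF.F
  .TTTFT
Step 4: 6 trees catch fire, 6 burn out
  TF....
  F.....
  TF....
  .TF...
  .TTF.F

TF....
F.....
TF....
.TF...
.TTF.F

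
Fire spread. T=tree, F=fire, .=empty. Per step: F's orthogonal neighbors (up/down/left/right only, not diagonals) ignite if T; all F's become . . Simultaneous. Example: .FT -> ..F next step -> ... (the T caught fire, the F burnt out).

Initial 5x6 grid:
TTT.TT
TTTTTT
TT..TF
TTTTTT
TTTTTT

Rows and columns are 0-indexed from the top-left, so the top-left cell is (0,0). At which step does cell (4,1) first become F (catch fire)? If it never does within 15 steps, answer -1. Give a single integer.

Step 1: cell (4,1)='T' (+3 fires, +1 burnt)
Step 2: cell (4,1)='T' (+4 fires, +3 burnt)
Step 3: cell (4,1)='T' (+4 fires, +4 burnt)
Step 4: cell (4,1)='T' (+3 fires, +4 burnt)
Step 5: cell (4,1)='T' (+4 fires, +3 burnt)
Step 6: cell (4,1)='F' (+5 fires, +4 burnt)
  -> target ignites at step 6
Step 7: cell (4,1)='.' (+3 fires, +5 burnt)
Step 8: cell (4,1)='.' (+0 fires, +3 burnt)
  fire out at step 8

6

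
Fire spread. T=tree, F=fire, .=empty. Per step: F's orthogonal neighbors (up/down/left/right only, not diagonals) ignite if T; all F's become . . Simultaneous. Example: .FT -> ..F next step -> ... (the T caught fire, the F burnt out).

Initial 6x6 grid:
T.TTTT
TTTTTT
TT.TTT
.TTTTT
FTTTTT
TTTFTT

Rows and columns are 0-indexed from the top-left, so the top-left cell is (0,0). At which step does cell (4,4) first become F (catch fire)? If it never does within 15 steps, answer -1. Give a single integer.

Step 1: cell (4,4)='T' (+5 fires, +2 burnt)
Step 2: cell (4,4)='F' (+6 fires, +5 burnt)
  -> target ignites at step 2
Step 3: cell (4,4)='.' (+5 fires, +6 burnt)
Step 4: cell (4,4)='.' (+5 fires, +5 burnt)
Step 5: cell (4,4)='.' (+5 fires, +5 burnt)
Step 6: cell (4,4)='.' (+4 fires, +5 burnt)
Step 7: cell (4,4)='.' (+1 fires, +4 burnt)
Step 8: cell (4,4)='.' (+0 fires, +1 burnt)
  fire out at step 8

2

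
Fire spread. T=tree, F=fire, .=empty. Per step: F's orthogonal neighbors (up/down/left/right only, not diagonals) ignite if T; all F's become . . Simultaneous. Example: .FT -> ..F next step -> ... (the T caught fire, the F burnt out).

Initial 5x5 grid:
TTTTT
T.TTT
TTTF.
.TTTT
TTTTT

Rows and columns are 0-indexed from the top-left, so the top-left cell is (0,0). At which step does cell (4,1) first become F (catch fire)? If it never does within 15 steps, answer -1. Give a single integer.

Step 1: cell (4,1)='T' (+3 fires, +1 burnt)
Step 2: cell (4,1)='T' (+7 fires, +3 burnt)
Step 3: cell (4,1)='T' (+6 fires, +7 burnt)
Step 4: cell (4,1)='F' (+3 fires, +6 burnt)
  -> target ignites at step 4
Step 5: cell (4,1)='.' (+2 fires, +3 burnt)
Step 6: cell (4,1)='.' (+0 fires, +2 burnt)
  fire out at step 6

4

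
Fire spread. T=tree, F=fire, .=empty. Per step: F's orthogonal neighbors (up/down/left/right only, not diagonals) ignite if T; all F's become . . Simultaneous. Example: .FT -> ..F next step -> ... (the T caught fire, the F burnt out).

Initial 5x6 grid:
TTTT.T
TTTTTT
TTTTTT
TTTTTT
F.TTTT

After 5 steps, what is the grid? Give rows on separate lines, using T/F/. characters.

Step 1: 1 trees catch fire, 1 burn out
  TTTT.T
  TTTTTT
  TTTTTT
  FTTTTT
  ..TTTT
Step 2: 2 trees catch fire, 1 burn out
  TTTT.T
  TTTTTT
  FTTTTT
  .FTTTT
  ..TTTT
Step 3: 3 trees catch fire, 2 burn out
  TTTT.T
  FTTTTT
  .FTTTT
  ..FTTT
  ..TTTT
Step 4: 5 trees catch fire, 3 burn out
  FTTT.T
  .FTTTT
  ..FTTT
  ...FTT
  ..FTTT
Step 5: 5 trees catch fire, 5 burn out
  .FTT.T
  ..FTTT
  ...FTT
  ....FT
  ...FTT

.FTT.T
..FTTT
...FTT
....FT
...FTT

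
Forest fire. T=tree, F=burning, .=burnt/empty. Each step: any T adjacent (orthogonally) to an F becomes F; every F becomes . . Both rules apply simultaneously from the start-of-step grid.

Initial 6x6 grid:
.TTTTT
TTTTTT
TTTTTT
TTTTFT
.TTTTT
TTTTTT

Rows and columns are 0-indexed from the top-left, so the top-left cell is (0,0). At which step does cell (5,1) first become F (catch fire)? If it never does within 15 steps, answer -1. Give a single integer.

Step 1: cell (5,1)='T' (+4 fires, +1 burnt)
Step 2: cell (5,1)='T' (+7 fires, +4 burnt)
Step 3: cell (5,1)='T' (+8 fires, +7 burnt)
Step 4: cell (5,1)='T' (+7 fires, +8 burnt)
Step 5: cell (5,1)='F' (+4 fires, +7 burnt)
  -> target ignites at step 5
Step 6: cell (5,1)='.' (+3 fires, +4 burnt)
Step 7: cell (5,1)='.' (+0 fires, +3 burnt)
  fire out at step 7

5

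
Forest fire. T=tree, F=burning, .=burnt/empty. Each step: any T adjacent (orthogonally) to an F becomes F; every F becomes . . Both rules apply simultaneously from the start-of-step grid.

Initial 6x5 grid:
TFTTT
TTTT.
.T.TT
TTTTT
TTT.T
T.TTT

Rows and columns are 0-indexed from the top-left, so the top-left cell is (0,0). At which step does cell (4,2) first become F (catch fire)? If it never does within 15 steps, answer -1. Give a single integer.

Step 1: cell (4,2)='T' (+3 fires, +1 burnt)
Step 2: cell (4,2)='T' (+4 fires, +3 burnt)
Step 3: cell (4,2)='T' (+3 fires, +4 burnt)
Step 4: cell (4,2)='T' (+4 fires, +3 burnt)
Step 5: cell (4,2)='F' (+4 fires, +4 burnt)
  -> target ignites at step 5
Step 6: cell (4,2)='.' (+3 fires, +4 burnt)
Step 7: cell (4,2)='.' (+2 fires, +3 burnt)
Step 8: cell (4,2)='.' (+1 fires, +2 burnt)
Step 9: cell (4,2)='.' (+0 fires, +1 burnt)
  fire out at step 9

5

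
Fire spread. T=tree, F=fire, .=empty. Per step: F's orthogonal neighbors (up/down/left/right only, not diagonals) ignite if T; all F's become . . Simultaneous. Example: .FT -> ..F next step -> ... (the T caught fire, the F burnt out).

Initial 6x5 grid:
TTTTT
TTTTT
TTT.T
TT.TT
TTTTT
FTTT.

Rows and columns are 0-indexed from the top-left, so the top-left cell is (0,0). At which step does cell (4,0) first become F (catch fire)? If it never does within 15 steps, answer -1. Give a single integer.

Step 1: cell (4,0)='F' (+2 fires, +1 burnt)
  -> target ignites at step 1
Step 2: cell (4,0)='.' (+3 fires, +2 burnt)
Step 3: cell (4,0)='.' (+4 fires, +3 burnt)
Step 4: cell (4,0)='.' (+3 fires, +4 burnt)
Step 5: cell (4,0)='.' (+5 fires, +3 burnt)
Step 6: cell (4,0)='.' (+3 fires, +5 burnt)
Step 7: cell (4,0)='.' (+3 fires, +3 burnt)
Step 8: cell (4,0)='.' (+2 fires, +3 burnt)
Step 9: cell (4,0)='.' (+1 fires, +2 burnt)
Step 10: cell (4,0)='.' (+0 fires, +1 burnt)
  fire out at step 10

1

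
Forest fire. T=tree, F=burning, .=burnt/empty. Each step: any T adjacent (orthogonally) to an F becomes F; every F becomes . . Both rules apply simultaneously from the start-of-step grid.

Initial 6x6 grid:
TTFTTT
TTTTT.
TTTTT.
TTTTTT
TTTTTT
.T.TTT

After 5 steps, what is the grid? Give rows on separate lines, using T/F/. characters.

Step 1: 3 trees catch fire, 1 burn out
  TF.FTT
  TTFTT.
  TTTTT.
  TTTTTT
  TTTTTT
  .T.TTT
Step 2: 5 trees catch fire, 3 burn out
  F...FT
  TF.FT.
  TTFTT.
  TTTTTT
  TTTTTT
  .T.TTT
Step 3: 6 trees catch fire, 5 burn out
  .....F
  F...F.
  TF.FT.
  TTFTTT
  TTTTTT
  .T.TTT
Step 4: 5 trees catch fire, 6 burn out
  ......
  ......
  F...F.
  TF.FTT
  TTFTTT
  .T.TTT
Step 5: 4 trees catch fire, 5 burn out
  ......
  ......
  ......
  F...FT
  TF.FTT
  .T.TTT

......
......
......
F...FT
TF.FTT
.T.TTT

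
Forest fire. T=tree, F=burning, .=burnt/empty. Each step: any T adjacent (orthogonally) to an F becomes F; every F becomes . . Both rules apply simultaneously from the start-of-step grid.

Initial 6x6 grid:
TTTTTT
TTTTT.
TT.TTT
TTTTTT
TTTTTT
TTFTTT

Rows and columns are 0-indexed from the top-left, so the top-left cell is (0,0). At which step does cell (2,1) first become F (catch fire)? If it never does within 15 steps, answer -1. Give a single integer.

Step 1: cell (2,1)='T' (+3 fires, +1 burnt)
Step 2: cell (2,1)='T' (+5 fires, +3 burnt)
Step 3: cell (2,1)='T' (+5 fires, +5 burnt)
Step 4: cell (2,1)='F' (+5 fires, +5 burnt)
  -> target ignites at step 4
Step 5: cell (2,1)='.' (+5 fires, +5 burnt)
Step 6: cell (2,1)='.' (+6 fires, +5 burnt)
Step 7: cell (2,1)='.' (+3 fires, +6 burnt)
Step 8: cell (2,1)='.' (+1 fires, +3 burnt)
Step 9: cell (2,1)='.' (+0 fires, +1 burnt)
  fire out at step 9

4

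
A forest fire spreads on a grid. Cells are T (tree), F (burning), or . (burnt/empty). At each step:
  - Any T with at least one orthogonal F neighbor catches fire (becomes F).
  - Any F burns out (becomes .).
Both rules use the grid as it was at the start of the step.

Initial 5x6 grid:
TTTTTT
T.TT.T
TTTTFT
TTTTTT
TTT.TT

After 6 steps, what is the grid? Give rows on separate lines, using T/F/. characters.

Step 1: 3 trees catch fire, 1 burn out
  TTTTTT
  T.TT.T
  TTTF.F
  TTTTFT
  TTT.TT
Step 2: 6 trees catch fire, 3 burn out
  TTTTTT
  T.TF.F
  TTF...
  TTTF.F
  TTT.FT
Step 3: 6 trees catch fire, 6 burn out
  TTTFTF
  T.F...
  TF....
  TTF...
  TTT..F
Step 4: 5 trees catch fire, 6 burn out
  TTF.F.
  T.....
  F.....
  TF....
  TTF...
Step 5: 4 trees catch fire, 5 burn out
  TF....
  F.....
  ......
  F.....
  TF....
Step 6: 2 trees catch fire, 4 burn out
  F.....
  ......
  ......
  ......
  F.....

F.....
......
......
......
F.....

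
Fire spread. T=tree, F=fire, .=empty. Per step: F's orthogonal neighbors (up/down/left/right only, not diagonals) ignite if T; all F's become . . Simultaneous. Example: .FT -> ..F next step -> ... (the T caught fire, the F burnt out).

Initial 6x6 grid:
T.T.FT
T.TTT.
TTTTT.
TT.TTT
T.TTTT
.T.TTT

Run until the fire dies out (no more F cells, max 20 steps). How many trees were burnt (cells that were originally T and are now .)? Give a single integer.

Answer: 25

Derivation:
Step 1: +2 fires, +1 burnt (F count now 2)
Step 2: +2 fires, +2 burnt (F count now 2)
Step 3: +3 fires, +2 burnt (F count now 3)
Step 4: +5 fires, +3 burnt (F count now 5)
Step 5: +4 fires, +5 burnt (F count now 4)
Step 6: +5 fires, +4 burnt (F count now 5)
Step 7: +2 fires, +5 burnt (F count now 2)
Step 8: +2 fires, +2 burnt (F count now 2)
Step 9: +0 fires, +2 burnt (F count now 0)
Fire out after step 9
Initially T: 26, now '.': 35
Total burnt (originally-T cells now '.'): 25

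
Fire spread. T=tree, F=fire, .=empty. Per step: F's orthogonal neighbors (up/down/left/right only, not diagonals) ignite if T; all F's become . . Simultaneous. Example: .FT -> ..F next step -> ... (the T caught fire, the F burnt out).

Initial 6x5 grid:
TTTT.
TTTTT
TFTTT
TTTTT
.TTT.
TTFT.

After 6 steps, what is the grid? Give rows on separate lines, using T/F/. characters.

Step 1: 7 trees catch fire, 2 burn out
  TTTT.
  TFTTT
  F.FTT
  TFTTT
  .TFT.
  TF.F.
Step 2: 9 trees catch fire, 7 burn out
  TFTT.
  F.FTT
  ...FT
  F.FTT
  .F.F.
  F....
Step 3: 5 trees catch fire, 9 burn out
  F.FT.
  ...FT
  ....F
  ...FT
  .....
  .....
Step 4: 3 trees catch fire, 5 burn out
  ...F.
  ....F
  .....
  ....F
  .....
  .....
Step 5: 0 trees catch fire, 3 burn out
  .....
  .....
  .....
  .....
  .....
  .....
Step 6: 0 trees catch fire, 0 burn out
  .....
  .....
  .....
  .....
  .....
  .....

.....
.....
.....
.....
.....
.....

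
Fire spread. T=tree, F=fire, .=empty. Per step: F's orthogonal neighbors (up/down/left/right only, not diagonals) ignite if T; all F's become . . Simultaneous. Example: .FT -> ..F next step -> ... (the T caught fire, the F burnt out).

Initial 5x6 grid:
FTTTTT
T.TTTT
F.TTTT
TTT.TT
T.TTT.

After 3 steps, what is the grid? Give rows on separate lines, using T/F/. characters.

Step 1: 3 trees catch fire, 2 burn out
  .FTTTT
  F.TTTT
  ..TTTT
  FTT.TT
  T.TTT.
Step 2: 3 trees catch fire, 3 burn out
  ..FTTT
  ..TTTT
  ..TTTT
  .FT.TT
  F.TTT.
Step 3: 3 trees catch fire, 3 burn out
  ...FTT
  ..FTTT
  ..TTTT
  ..F.TT
  ..TTT.

...FTT
..FTTT
..TTTT
..F.TT
..TTT.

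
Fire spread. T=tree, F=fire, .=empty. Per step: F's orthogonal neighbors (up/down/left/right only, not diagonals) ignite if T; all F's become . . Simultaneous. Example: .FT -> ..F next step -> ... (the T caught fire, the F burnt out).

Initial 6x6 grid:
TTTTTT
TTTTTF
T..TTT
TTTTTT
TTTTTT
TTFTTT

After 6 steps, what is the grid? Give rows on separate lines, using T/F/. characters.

Step 1: 6 trees catch fire, 2 burn out
  TTTTTF
  TTTTF.
  T..TTF
  TTTTTT
  TTFTTT
  TF.FTT
Step 2: 9 trees catch fire, 6 burn out
  TTTTF.
  TTTF..
  T..TF.
  TTFTTF
  TF.FTT
  F...FT
Step 3: 10 trees catch fire, 9 burn out
  TTTF..
  TTF...
  T..F..
  TF.FF.
  F...FF
  .....F
Step 4: 3 trees catch fire, 10 burn out
  TTF...
  TF....
  T.....
  F.....
  ......
  ......
Step 5: 3 trees catch fire, 3 burn out
  TF....
  F.....
  F.....
  ......
  ......
  ......
Step 6: 1 trees catch fire, 3 burn out
  F.....
  ......
  ......
  ......
  ......
  ......

F.....
......
......
......
......
......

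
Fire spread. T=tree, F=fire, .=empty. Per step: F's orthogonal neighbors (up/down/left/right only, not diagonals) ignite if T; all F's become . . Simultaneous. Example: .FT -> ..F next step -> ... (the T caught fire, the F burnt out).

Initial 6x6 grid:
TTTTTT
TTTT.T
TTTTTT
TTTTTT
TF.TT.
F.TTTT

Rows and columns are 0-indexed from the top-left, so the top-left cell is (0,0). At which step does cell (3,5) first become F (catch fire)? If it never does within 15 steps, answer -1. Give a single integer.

Step 1: cell (3,5)='T' (+2 fires, +2 burnt)
Step 2: cell (3,5)='T' (+3 fires, +2 burnt)
Step 3: cell (3,5)='T' (+4 fires, +3 burnt)
Step 4: cell (3,5)='T' (+6 fires, +4 burnt)
Step 5: cell (3,5)='F' (+7 fires, +6 burnt)
  -> target ignites at step 5
Step 6: cell (3,5)='.' (+4 fires, +7 burnt)
Step 7: cell (3,5)='.' (+3 fires, +4 burnt)
Step 8: cell (3,5)='.' (+1 fires, +3 burnt)
Step 9: cell (3,5)='.' (+0 fires, +1 burnt)
  fire out at step 9

5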